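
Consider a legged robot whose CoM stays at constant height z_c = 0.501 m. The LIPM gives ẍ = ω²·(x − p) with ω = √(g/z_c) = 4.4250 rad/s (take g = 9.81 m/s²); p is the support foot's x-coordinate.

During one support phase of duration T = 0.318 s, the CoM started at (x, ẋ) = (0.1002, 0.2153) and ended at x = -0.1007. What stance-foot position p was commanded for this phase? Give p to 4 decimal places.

ωT = 4.4250·0.318 = 1.407150; cosh(ωT) = 2.164569, sinh(ωT) = 1.919729
x(T) = p + (x₀−p)·cosh(ωT) + (ẋ₀/ω)·sinh(ωT) ⇒ p·(1 − cosh) = x(T) − x₀·cosh − (ẋ₀/ω)·sinh
numerator   = -0.1007 − (0.1002)·2.164569 − (0.2153/4.4250)·1.919729 = -0.410995
denominator = 1 − 2.164569 = -1.164569
p = -0.410995 / -1.164569 = 0.3529

p = 0.3529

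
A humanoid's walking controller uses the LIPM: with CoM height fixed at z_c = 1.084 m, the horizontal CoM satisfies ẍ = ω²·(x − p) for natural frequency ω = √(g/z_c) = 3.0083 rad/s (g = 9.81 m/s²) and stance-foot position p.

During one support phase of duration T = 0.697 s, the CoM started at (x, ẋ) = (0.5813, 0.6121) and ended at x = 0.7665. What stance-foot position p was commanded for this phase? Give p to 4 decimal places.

ωT = 3.0083·0.697 = 2.096785; cosh(ωT) = 4.131405, sinh(ωT) = 4.008554
x(T) = p + (x₀−p)·cosh(ωT) + (ẋ₀/ω)·sinh(ωT) ⇒ p·(1 − cosh) = x(T) − x₀·cosh − (ẋ₀/ω)·sinh
numerator   = 0.7665 − (0.5813)·4.131405 − (0.6121/3.0083)·4.008554 = -2.450708
denominator = 1 − 4.131405 = -3.131405
p = -2.450708 / -3.131405 = 0.7826

p = 0.7826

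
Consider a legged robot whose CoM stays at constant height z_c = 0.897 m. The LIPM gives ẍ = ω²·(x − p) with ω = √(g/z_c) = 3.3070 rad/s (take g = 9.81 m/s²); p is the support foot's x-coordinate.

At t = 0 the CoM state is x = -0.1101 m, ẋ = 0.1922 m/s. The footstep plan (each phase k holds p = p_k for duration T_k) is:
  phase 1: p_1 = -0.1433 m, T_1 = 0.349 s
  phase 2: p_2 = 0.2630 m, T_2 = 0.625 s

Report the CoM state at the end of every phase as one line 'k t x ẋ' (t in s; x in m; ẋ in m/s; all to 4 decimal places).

1 0.3490 -0.0024 0.4918
2 0.9740 -0.2242 -1.4377

phase 1: p=-0.1433, T=0.349, ωT=1.154143, cosh=1.743316, sinh=1.427988; start (x,ẋ)=(-0.110100, 0.192200) → end (x,ẋ)=(-0.002428, 0.491848)
phase 2: p=0.2630, T=0.625, ωT=2.066875, cosh=4.013339, sinh=3.886758; start (x,ẋ)=(-0.002428, 0.491848) → end (x,ẋ)=(-0.224180, -1.437736)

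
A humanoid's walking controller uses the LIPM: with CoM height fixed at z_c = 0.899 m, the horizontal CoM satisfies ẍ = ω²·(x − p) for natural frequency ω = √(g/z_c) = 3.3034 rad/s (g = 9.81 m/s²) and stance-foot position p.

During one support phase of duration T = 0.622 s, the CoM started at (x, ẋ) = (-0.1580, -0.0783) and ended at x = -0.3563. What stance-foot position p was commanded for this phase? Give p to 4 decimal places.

p = -0.1218

ωT = 3.3034·0.622 = 2.054715; cosh(ωT) = 3.966371, sinh(ωT) = 3.838241
x(T) = p + (x₀−p)·cosh(ωT) + (ẋ₀/ω)·sinh(ωT) ⇒ p·(1 − cosh) = x(T) − x₀·cosh − (ẋ₀/ω)·sinh
numerator   = -0.3563 − (-0.1580)·3.966371 − (-0.0783/3.3034)·3.838241 = 0.361364
denominator = 1 − 3.966371 = -2.966371
p = 0.361364 / -2.966371 = -0.1218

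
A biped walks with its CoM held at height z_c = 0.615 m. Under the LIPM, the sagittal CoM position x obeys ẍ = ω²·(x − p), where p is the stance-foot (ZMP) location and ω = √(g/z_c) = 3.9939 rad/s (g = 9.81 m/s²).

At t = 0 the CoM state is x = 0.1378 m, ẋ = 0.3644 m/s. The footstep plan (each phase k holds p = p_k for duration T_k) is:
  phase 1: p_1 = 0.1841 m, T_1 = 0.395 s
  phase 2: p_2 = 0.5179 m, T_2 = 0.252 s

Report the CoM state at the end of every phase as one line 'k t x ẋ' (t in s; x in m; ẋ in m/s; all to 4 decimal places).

1 0.3950 0.2787 0.4914
2 0.6470 0.2928 -0.3702

phase 1: p=0.1841, T=0.395, ωT=1.577591, cosh=2.524872, sinh=2.318400; start (x,ẋ)=(0.137800, 0.364400) → end (x,ẋ)=(0.278727, 0.491350)
phase 2: p=0.5179, T=0.252, ωT=1.006463, cosh=1.550708, sinh=1.185198; start (x,ẋ)=(0.278727, 0.491350) → end (x,ẋ)=(0.292822, -0.370198)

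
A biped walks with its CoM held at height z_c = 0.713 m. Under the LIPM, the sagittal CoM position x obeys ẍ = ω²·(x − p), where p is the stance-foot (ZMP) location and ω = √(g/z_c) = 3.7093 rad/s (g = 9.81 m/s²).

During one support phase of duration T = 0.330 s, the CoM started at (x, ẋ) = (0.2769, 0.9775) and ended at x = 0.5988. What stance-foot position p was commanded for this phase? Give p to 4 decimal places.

ωT = 3.7093·0.330 = 1.224069; cosh(ωT) = 1.847515, sinh(ωT) = 1.553483
x(T) = p + (x₀−p)·cosh(ωT) + (ẋ₀/ω)·sinh(ωT) ⇒ p·(1 − cosh) = x(T) − x₀·cosh − (ẋ₀/ω)·sinh
numerator   = 0.5988 − (0.2769)·1.847515 − (0.9775/3.7093)·1.553483 = -0.322161
denominator = 1 − 1.847515 = -0.847515
p = -0.322161 / -0.847515 = 0.3801

p = 0.3801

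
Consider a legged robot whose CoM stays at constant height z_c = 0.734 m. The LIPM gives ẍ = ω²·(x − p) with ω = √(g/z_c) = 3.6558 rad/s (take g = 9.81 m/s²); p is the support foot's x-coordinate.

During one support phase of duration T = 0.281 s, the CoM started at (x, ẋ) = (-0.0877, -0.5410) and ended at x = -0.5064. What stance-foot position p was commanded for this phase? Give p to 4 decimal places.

p = 0.3266

ωT = 3.6558·0.281 = 1.027280; cosh(ωT) = 1.575718, sinh(ωT) = 1.217739
x(T) = p + (x₀−p)·cosh(ωT) + (ẋ₀/ω)·sinh(ωT) ⇒ p·(1 − cosh) = x(T) − x₀·cosh − (ẋ₀/ω)·sinh
numerator   = -0.5064 − (-0.0877)·1.575718 − (-0.5410/3.6558)·1.217739 = -0.188004
denominator = 1 − 1.575718 = -0.575718
p = -0.188004 / -0.575718 = 0.3266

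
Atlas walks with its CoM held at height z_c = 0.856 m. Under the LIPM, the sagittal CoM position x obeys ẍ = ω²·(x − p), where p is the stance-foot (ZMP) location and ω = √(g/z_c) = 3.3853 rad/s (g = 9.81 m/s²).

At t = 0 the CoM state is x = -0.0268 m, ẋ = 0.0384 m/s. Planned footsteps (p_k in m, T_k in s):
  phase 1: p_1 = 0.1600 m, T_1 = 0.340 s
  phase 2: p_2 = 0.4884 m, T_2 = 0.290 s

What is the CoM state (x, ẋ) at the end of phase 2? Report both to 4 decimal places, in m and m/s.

phase 1: p=0.1600, T=0.340, ωT=1.151002, cosh=1.738839, sinh=1.422520; start (x,ẋ)=(-0.026800, 0.038400) → end (x,ẋ)=(-0.148679, -0.832793)
phase 2: p=0.4884, T=0.290, ωT=0.981737, cosh=1.521874, sinh=1.147214; start (x,ẋ)=(-0.148679, -0.832793) → end (x,ẋ)=(-0.763372, -3.741609)

x = -0.7634, ẋ = -3.7416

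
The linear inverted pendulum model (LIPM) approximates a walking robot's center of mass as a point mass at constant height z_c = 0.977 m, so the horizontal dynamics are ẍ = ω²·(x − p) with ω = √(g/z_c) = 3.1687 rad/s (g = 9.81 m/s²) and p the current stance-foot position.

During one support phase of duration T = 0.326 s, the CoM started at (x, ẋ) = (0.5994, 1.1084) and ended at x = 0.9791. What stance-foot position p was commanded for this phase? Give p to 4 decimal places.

p = 0.6842

ωT = 3.1687·0.326 = 1.032996; cosh(ωT) = 1.582705, sinh(ωT) = 1.226766
x(T) = p + (x₀−p)·cosh(ωT) + (ẋ₀/ω)·sinh(ωT) ⇒ p·(1 − cosh) = x(T) − x₀·cosh − (ẋ₀/ω)·sinh
numerator   = 0.9791 − (0.5994)·1.582705 − (1.1084/3.1687)·1.226766 = -0.398692
denominator = 1 − 1.582705 = -0.582705
p = -0.398692 / -0.582705 = 0.6842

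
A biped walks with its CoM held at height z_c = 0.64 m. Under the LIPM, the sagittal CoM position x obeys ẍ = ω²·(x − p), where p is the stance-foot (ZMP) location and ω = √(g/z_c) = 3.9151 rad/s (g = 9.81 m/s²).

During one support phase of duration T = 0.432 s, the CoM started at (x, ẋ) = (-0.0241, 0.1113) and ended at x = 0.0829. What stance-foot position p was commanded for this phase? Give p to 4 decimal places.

p = -0.0421

ωT = 3.9151·0.432 = 1.691323; cosh(ωT) = 2.805466, sinh(ωT) = 2.621190
x(T) = p + (x₀−p)·cosh(ωT) + (ẋ₀/ω)·sinh(ωT) ⇒ p·(1 − cosh) = x(T) − x₀·cosh − (ẋ₀/ω)·sinh
numerator   = 0.0829 − (-0.0241)·2.805466 − (0.1113/3.9151)·2.621190 = 0.075995
denominator = 1 − 2.805466 = -1.805466
p = 0.075995 / -1.805466 = -0.0421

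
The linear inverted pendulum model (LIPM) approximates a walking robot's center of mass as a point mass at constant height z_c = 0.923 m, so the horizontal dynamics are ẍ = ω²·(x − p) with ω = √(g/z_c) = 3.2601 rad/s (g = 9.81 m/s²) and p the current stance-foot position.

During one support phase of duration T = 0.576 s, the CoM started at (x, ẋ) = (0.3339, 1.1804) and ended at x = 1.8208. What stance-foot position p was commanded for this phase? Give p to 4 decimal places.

ωT = 3.2601·0.576 = 1.877818; cosh(ωT) = 3.346071, sinh(ωT) = 3.193147
x(T) = p + (x₀−p)·cosh(ωT) + (ẋ₀/ω)·sinh(ωT) ⇒ p·(1 − cosh) = x(T) − x₀·cosh − (ẋ₀/ω)·sinh
numerator   = 1.8208 − (0.3339)·3.346071 − (1.1804/3.2601)·3.193147 = -0.452611
denominator = 1 − 3.346071 = -2.346071
p = -0.452611 / -2.346071 = 0.1929

p = 0.1929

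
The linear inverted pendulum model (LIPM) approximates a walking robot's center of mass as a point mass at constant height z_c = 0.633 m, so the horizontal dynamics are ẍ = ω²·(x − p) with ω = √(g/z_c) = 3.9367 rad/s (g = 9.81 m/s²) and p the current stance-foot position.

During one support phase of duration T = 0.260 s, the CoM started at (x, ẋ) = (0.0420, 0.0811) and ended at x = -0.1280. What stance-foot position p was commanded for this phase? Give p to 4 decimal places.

p = 0.3833

ωT = 3.9367·0.260 = 1.023542; cosh(ωT) = 1.571177, sinh(ωT) = 1.211857
x(T) = p + (x₀−p)·cosh(ωT) + (ẋ₀/ω)·sinh(ωT) ⇒ p·(1 − cosh) = x(T) − x₀·cosh − (ẋ₀/ω)·sinh
numerator   = -0.1280 − (0.0420)·1.571177 − (0.0811/3.9367)·1.211857 = -0.218955
denominator = 1 − 1.571177 = -0.571177
p = -0.218955 / -0.571177 = 0.3833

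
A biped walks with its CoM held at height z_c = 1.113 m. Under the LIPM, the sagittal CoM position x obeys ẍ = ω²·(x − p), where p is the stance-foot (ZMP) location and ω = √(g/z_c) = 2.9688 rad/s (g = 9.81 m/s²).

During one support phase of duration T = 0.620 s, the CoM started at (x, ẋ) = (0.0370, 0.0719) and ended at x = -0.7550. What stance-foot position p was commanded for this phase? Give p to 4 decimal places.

p = 0.4256

ωT = 2.9688·0.620 = 1.840656; cosh(ωT) = 3.229692, sinh(ωT) = 3.070978
x(T) = p + (x₀−p)·cosh(ωT) + (ẋ₀/ω)·sinh(ωT) ⇒ p·(1 − cosh) = x(T) − x₀·cosh − (ẋ₀/ω)·sinh
numerator   = -0.7550 − (0.0370)·3.229692 − (0.0719/2.9688)·3.070978 = -0.948873
denominator = 1 − 3.229692 = -2.229692
p = -0.948873 / -2.229692 = 0.4256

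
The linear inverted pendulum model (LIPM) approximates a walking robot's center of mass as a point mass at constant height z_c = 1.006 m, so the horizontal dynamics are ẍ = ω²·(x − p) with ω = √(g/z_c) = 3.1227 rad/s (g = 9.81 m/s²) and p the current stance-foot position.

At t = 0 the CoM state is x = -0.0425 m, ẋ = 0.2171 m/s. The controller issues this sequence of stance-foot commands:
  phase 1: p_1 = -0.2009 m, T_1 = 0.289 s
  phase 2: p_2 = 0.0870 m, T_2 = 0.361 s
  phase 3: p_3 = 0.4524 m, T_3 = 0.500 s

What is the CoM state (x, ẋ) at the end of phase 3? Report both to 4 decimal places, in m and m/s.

x = 1.5510, ẋ = 3.7235

phase 1: p=-0.2009, T=0.289, ωT=0.902460, cosh=1.435616, sinh=1.030046; start (x,ẋ)=(-0.042500, 0.217100) → end (x,ẋ)=(0.098114, 0.821170)
phase 2: p=0.0870, T=0.361, ωT=1.127295, cosh=1.705601, sinh=1.381692; start (x,ẋ)=(0.098114, 0.821170) → end (x,ẋ)=(0.469296, 1.448539)
phase 3: p=0.4524, T=0.500, ωT=1.561350, cosh=2.487551, sinh=2.277699; start (x,ẋ)=(0.469296, 1.448539) → end (x,ẋ)=(1.550995, 3.723489)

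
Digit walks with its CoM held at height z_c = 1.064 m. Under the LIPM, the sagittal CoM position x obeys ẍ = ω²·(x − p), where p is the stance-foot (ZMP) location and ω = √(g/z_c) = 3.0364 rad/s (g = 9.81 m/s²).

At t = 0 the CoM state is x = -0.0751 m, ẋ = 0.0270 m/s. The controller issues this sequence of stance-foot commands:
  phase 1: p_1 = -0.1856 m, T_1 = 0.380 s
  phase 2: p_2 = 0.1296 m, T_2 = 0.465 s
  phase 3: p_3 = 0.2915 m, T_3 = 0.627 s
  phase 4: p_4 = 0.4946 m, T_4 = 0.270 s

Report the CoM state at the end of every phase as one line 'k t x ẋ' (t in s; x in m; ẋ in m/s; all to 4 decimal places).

phase 1: p=-0.1856, T=0.380, ωT=1.153832, cosh=1.742872, sinh=1.427446; start (x,ẋ)=(-0.075100, 0.027000) → end (x,ẋ)=(0.019680, 0.525997)
phase 2: p=0.1296, T=0.465, ωT=1.411926, cosh=2.173763, sinh=1.930089; start (x,ẋ)=(0.019680, 0.525997) → end (x,ẋ)=(0.225011, 0.499207)
phase 3: p=0.2915, T=0.627, ωT=1.903823, cosh=3.430250, sinh=3.281252; start (x,ẋ)=(0.225011, 0.499207) → end (x,ẋ)=(0.602890, 1.049966)
phase 4: p=0.4946, T=0.270, ωT=0.819828, cosh=1.355308, sinh=0.914801; start (x,ẋ)=(0.602890, 1.049966) → end (x,ẋ)=(0.957698, 1.723825)

1 0.3800 0.0197 0.5260
2 0.8450 0.2250 0.4992
3 1.4720 0.6029 1.0500
4 1.7420 0.9577 1.7238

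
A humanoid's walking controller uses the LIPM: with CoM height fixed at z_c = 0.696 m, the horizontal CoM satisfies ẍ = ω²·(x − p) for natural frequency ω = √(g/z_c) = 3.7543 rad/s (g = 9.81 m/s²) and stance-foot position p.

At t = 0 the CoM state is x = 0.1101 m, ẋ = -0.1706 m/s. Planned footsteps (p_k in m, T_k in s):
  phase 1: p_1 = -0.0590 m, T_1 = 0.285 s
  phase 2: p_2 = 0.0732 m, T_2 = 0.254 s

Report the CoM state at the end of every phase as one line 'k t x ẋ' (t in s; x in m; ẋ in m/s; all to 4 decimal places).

phase 1: p=-0.0590, T=0.285, ωT=1.069975, cosh=1.629162, sinh=1.286146; start (x,ẋ)=(0.110100, -0.170600) → end (x,ẋ)=(0.158047, 0.538577)
phase 2: p=0.0732, T=0.254, ωT=0.953592, cosh=1.490185, sinh=1.104830; start (x,ẋ)=(0.158047, 0.538577) → end (x,ẋ)=(0.358133, 1.154515)

1 0.2850 0.1580 0.5386
2 0.5390 0.3581 1.1545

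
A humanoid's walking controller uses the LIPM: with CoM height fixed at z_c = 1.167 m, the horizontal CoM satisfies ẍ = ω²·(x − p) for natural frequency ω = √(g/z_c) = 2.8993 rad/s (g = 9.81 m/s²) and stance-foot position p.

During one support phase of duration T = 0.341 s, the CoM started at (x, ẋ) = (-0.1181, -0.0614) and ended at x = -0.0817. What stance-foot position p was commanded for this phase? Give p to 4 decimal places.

p = -0.2331

ωT = 2.8993·0.341 = 0.988661; cosh(ωT) = 1.529854, sinh(ωT) = 1.157780
x(T) = p + (x₀−p)·cosh(ωT) + (ẋ₀/ω)·sinh(ωT) ⇒ p·(1 − cosh) = x(T) − x₀·cosh − (ẋ₀/ω)·sinh
numerator   = -0.0817 − (-0.1181)·1.529854 − (-0.0614/2.8993)·1.157780 = 0.123495
denominator = 1 − 1.529854 = -0.529854
p = 0.123495 / -0.529854 = -0.2331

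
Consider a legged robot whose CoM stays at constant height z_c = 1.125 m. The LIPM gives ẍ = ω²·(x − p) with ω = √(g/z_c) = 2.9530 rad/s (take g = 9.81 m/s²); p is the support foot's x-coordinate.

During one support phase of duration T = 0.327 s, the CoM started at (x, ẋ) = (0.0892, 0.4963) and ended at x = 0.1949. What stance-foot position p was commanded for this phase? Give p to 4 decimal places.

ωT = 2.9530·0.327 = 0.965631; cosh(ωT) = 1.503594, sinh(ωT) = 1.122851
x(T) = p + (x₀−p)·cosh(ωT) + (ẋ₀/ω)·sinh(ωT) ⇒ p·(1 − cosh) = x(T) − x₀·cosh − (ẋ₀/ω)·sinh
numerator   = 0.1949 − (0.0892)·1.503594 − (0.4963/2.9530)·1.122851 = -0.127934
denominator = 1 − 1.503594 = -0.503594
p = -0.127934 / -0.503594 = 0.2540

p = 0.2540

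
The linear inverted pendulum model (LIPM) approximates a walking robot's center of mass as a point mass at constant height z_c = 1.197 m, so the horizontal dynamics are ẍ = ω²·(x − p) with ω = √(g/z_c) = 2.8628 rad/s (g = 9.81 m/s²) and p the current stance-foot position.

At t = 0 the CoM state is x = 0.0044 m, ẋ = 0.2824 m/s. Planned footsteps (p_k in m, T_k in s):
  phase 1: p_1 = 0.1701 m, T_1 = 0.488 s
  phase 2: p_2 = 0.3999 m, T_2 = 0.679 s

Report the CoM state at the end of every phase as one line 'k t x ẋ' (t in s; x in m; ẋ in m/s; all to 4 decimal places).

phase 1: p=0.1701, T=0.488, ωT=1.397046, cosh=2.145283, sinh=1.897957; start (x,ẋ)=(0.004400, 0.282400) → end (x,ẋ)=(0.001850, -0.294498)
phase 2: p=0.3999, T=0.679, ωT=1.943841, cosh=3.564343, sinh=3.421190; start (x,ẋ)=(0.001850, -0.294498) → end (x,ẋ)=(-1.370827, -4.948267)

1 0.4880 0.0018 -0.2945
2 1.1670 -1.3708 -4.9483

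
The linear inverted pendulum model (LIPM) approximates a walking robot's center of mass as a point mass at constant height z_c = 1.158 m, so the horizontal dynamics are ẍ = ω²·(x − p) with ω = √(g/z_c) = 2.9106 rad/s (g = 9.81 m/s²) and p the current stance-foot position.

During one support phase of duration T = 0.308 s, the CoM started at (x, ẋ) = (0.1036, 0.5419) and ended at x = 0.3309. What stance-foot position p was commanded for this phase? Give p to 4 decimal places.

ωT = 2.9106·0.308 = 0.896465; cosh(ωT) = 1.429466, sinh(ωT) = 1.021457
x(T) = p + (x₀−p)·cosh(ωT) + (ẋ₀/ω)·sinh(ωT) ⇒ p·(1 − cosh) = x(T) − x₀·cosh − (ẋ₀/ω)·sinh
numerator   = 0.3309 − (0.1036)·1.429466 − (0.5419/2.9106)·1.021457 = -0.007369
denominator = 1 − 1.429466 = -0.429466
p = -0.007369 / -0.429466 = 0.0172

p = 0.0172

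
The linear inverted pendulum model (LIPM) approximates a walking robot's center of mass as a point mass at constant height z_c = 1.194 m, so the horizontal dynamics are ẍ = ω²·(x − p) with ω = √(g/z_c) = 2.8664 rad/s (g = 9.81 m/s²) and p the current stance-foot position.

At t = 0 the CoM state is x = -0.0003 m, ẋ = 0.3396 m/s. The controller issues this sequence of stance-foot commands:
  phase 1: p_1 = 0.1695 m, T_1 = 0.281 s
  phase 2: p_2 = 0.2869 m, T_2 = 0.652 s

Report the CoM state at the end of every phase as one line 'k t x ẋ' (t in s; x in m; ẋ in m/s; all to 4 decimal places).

phase 1: p=0.1695, T=0.281, ωT=0.805458, cosh=1.342303, sinh=0.895420; start (x,ẋ)=(-0.000300, 0.339600) → end (x,ẋ)=(0.047663, 0.020032)
phase 2: p=0.2869, T=0.652, ωT=1.868893, cosh=3.317705, sinh=3.163411; start (x,ẋ)=(0.047663, 0.020032) → end (x,ẋ)=(-0.484711, -2.102846)

1 0.2810 0.0477 0.0200
2 0.9330 -0.4847 -2.1028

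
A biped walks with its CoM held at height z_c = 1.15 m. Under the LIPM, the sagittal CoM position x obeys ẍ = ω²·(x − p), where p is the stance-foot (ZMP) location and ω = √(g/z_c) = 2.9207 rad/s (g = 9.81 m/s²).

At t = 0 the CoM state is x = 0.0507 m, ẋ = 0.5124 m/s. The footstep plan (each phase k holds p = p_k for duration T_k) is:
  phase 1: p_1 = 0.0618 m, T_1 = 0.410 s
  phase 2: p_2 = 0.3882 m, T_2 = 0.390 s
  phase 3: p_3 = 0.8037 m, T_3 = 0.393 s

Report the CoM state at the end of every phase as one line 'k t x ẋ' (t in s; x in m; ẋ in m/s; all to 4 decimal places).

1 0.4100 0.3058 0.8771
2 0.8000 0.6672 1.1727
3 1.1930 1.1359 1.4690

phase 1: p=0.0618, T=0.410, ωT=1.197487, cosh=1.806868, sinh=1.504916; start (x,ẋ)=(0.050700, 0.512400) → end (x,ẋ)=(0.305762, 0.877050)
phase 2: p=0.3882, T=0.390, ωT=1.139073, cosh=1.721993, sinh=1.401878; start (x,ẋ)=(0.305762, 0.877050) → end (x,ẋ)=(0.667209, 1.172736)
phase 3: p=0.8037, T=0.393, ωT=1.147835, cosh=1.734343, sinh=1.417020; start (x,ẋ)=(0.667209, 1.172736) → end (x,ẋ)=(1.135949, 1.469035)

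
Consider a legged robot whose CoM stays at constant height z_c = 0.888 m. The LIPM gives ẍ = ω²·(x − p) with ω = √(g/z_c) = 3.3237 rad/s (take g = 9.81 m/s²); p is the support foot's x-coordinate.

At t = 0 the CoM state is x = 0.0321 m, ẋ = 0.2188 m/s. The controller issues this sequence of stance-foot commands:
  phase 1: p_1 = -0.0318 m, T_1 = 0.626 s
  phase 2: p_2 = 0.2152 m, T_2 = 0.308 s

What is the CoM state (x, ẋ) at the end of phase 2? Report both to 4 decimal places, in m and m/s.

x = 1.2732, ẋ = 3.8116

phase 1: p=-0.0318, T=0.626, ωT=2.080636, cosh=4.067207, sinh=3.942356; start (x,ẋ)=(0.032100, 0.218800) → end (x,ẋ)=(0.487621, 1.727200)
phase 2: p=0.2152, T=0.308, ωT=1.023700, cosh=1.571368, sinh=1.212105; start (x,ẋ)=(0.487621, 1.727200) → end (x,ẋ)=(1.273158, 3.811562)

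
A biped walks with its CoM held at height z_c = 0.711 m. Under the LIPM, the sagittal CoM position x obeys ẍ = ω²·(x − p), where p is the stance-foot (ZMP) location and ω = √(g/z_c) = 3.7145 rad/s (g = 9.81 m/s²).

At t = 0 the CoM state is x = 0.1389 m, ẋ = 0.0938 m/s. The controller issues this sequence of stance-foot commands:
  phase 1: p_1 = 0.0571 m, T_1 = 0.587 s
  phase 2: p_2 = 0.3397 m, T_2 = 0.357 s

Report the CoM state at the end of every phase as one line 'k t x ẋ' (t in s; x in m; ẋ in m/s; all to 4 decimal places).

phase 1: p=0.0571, T=0.587, ωT=2.180411, cosh=4.481471, sinh=4.368476; start (x,ẋ)=(0.138900, 0.093800) → end (x,ẋ)=(0.533999, 1.747706)
phase 2: p=0.3397, T=0.357, ωT=1.326076, cosh=2.015877, sinh=1.750360; start (x,ẋ)=(0.533999, 1.747706) → end (x,ẋ)=(1.554943, 4.786437)

1 0.5870 0.5340 1.7477
2 0.9440 1.5549 4.7864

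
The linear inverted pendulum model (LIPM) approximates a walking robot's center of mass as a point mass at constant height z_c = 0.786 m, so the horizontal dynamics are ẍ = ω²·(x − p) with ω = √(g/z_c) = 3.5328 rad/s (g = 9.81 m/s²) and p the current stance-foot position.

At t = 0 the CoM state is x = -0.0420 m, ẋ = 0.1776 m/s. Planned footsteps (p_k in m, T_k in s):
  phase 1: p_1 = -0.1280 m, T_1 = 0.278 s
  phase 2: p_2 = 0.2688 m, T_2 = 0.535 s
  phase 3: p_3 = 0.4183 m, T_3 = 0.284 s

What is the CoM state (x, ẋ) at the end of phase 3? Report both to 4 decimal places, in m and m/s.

x = -0.1209, ẋ = -1.6363

phase 1: p=-0.1280, T=0.278, ωT=0.982118, cosh=1.522312, sinh=1.147795; start (x,ẋ)=(-0.042000, 0.177600) → end (x,ẋ)=(0.060620, 0.619087)
phase 2: p=0.2688, T=0.535, ωT=1.890048, cosh=3.385375, sinh=3.234311; start (x,ẋ)=(0.060620, 0.619087) → end (x,ẋ)=(0.130813, -0.282855)
phase 3: p=0.4183, T=0.284, ωT=1.003315, cosh=1.546985, sinh=1.180323; start (x,ẋ)=(0.130813, -0.282855) → end (x,ẋ)=(-0.120941, -1.636348)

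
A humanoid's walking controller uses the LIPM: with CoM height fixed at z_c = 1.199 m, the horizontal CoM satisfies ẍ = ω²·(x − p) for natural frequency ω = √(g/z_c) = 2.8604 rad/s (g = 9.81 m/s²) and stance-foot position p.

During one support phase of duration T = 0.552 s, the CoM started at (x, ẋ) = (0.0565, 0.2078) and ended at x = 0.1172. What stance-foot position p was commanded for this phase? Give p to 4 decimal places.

p = 0.1272

ωT = 2.8604·0.552 = 1.578941; cosh(ωT) = 2.528005, sinh(ωT) = 2.321811
x(T) = p + (x₀−p)·cosh(ωT) + (ẋ₀/ω)·sinh(ωT) ⇒ p·(1 − cosh) = x(T) − x₀·cosh − (ẋ₀/ω)·sinh
numerator   = 0.1172 − (0.0565)·2.528005 − (0.2078/2.8604)·2.321811 = -0.194305
denominator = 1 − 2.528005 = -1.528005
p = -0.194305 / -1.528005 = 0.1272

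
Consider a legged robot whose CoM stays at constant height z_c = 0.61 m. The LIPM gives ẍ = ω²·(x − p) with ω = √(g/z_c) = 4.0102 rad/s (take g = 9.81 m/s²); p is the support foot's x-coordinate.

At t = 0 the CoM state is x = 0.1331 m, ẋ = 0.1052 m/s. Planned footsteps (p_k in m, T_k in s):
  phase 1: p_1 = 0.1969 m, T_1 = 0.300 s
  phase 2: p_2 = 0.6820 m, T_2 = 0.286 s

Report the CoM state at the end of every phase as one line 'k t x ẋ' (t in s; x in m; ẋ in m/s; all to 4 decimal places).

1 0.3000 0.1208 -0.1966
2 0.5860 -0.3599 -3.5261

phase 1: p=0.1969, T=0.300, ωT=1.203060, cosh=1.815283, sinh=1.515009; start (x,ẋ)=(0.133100, 0.105200) → end (x,ẋ)=(0.120828, -0.196648)
phase 2: p=0.6820, T=0.286, ωT=1.146917, cosh=1.733043, sinh=1.415429; start (x,ẋ)=(0.120828, -0.196648) → end (x,ẋ)=(-0.359943, -3.526096)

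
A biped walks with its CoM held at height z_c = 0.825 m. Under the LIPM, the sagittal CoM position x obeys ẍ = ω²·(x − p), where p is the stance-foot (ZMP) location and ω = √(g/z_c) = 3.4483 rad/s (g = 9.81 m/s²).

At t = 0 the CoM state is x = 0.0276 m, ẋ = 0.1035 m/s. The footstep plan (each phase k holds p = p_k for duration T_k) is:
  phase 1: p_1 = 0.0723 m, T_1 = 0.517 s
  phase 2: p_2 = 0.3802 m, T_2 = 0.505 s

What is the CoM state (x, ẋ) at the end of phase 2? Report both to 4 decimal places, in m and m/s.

x = -0.7753, ẋ = -3.7909

phase 1: p=0.0723, T=0.517, ωT=1.782771, cosh=3.057241, sinh=2.889070; start (x,ẋ)=(0.027600, 0.103500) → end (x,ẋ)=(0.022356, -0.128894)
phase 2: p=0.3802, T=0.505, ωT=1.741391, cosh=2.940277, sinh=2.765000; start (x,ẋ)=(0.022356, -0.128894) → end (x,ẋ)=(-0.775313, -3.790864)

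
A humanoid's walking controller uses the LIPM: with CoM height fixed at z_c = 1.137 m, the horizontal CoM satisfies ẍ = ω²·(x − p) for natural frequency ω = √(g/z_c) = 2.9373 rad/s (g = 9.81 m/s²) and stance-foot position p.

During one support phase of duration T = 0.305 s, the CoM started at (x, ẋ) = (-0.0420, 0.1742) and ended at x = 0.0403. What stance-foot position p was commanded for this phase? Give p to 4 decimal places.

ωT = 2.9373·0.305 = 0.895876; cosh(ωT) = 1.428866, sinh(ωT) = 1.020616
x(T) = p + (x₀−p)·cosh(ωT) + (ẋ₀/ω)·sinh(ωT) ⇒ p·(1 − cosh) = x(T) − x₀·cosh − (ẋ₀/ω)·sinh
numerator   = 0.0403 − (-0.0420)·1.428866 − (0.1742/2.9373)·1.020616 = 0.039784
denominator = 1 − 1.428866 = -0.428866
p = 0.039784 / -0.428866 = -0.0928

p = -0.0928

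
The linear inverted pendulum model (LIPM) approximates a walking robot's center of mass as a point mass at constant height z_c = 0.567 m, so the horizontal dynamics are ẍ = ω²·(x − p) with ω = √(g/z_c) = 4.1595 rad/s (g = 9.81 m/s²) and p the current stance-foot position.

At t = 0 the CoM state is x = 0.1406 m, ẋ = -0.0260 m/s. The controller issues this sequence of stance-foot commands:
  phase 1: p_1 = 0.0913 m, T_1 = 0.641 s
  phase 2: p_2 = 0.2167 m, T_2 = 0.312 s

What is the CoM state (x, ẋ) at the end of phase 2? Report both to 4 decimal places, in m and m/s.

phase 1: p=0.0913, T=0.641, ωT=2.666240, cosh=7.227641, sinh=7.158128; start (x,ẋ)=(0.140600, -0.026000) → end (x,ẋ)=(0.402879, 1.279951)
phase 2: p=0.2167, T=0.312, ωT=1.297764, cosh=1.967122, sinh=1.693980; start (x,ẋ)=(0.402879, 1.279951) → end (x,ẋ)=(1.104204, 3.829657)

x = 1.1042, ẋ = 3.8297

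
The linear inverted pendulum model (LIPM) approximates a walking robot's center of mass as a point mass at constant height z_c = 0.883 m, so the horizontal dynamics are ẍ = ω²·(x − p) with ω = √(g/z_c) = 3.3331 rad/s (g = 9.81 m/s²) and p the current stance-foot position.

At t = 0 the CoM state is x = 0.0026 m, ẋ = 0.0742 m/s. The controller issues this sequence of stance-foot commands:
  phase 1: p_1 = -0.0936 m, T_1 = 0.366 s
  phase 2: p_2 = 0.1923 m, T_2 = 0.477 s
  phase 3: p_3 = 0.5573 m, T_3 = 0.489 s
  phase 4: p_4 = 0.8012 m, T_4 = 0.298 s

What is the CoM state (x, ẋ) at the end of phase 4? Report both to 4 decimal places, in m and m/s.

x = 1.7924, ẋ = 3.7062

phase 1: p=-0.0936, T=0.366, ωT=1.219915, cosh=1.841077, sinh=1.545822; start (x,ẋ)=(0.002600, 0.074200) → end (x,ẋ)=(0.117924, 0.632267)
phase 2: p=0.1923, T=0.477, ωT=1.589889, cosh=2.553576, sinh=2.349627; start (x,ẋ)=(0.117924, 0.632267) → end (x,ẋ)=(0.448084, 1.032062)
phase 3: p=0.5573, T=0.489, ωT=1.629886, cosh=2.649622, sinh=2.453670; start (x,ẋ)=(0.448084, 1.032062) → end (x,ẋ)=(1.027673, 1.841368)
phase 4: p=0.8012, T=0.298, ωT=0.993264, cosh=1.535199, sinh=1.164833; start (x,ẋ)=(1.027673, 1.841368) → end (x,ẋ)=(1.792393, 3.706150)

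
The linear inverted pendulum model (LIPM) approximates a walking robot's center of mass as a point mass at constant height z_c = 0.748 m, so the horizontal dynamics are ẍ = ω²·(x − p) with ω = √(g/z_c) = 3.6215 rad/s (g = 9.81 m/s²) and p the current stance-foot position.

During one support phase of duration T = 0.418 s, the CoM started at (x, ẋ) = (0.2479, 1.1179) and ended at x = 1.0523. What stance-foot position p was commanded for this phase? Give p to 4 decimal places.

p = 0.1487

ωT = 3.6215·0.418 = 1.513787; cosh(ωT) = 2.381990, sinh(ωT) = 2.161916
x(T) = p + (x₀−p)·cosh(ωT) + (ẋ₀/ω)·sinh(ωT) ⇒ p·(1 − cosh) = x(T) − x₀·cosh − (ẋ₀/ω)·sinh
numerator   = 1.0523 − (0.2479)·2.381990 − (1.1179/3.6215)·2.161916 = -0.205545
denominator = 1 − 2.381990 = -1.381990
p = -0.205545 / -1.381990 = 0.1487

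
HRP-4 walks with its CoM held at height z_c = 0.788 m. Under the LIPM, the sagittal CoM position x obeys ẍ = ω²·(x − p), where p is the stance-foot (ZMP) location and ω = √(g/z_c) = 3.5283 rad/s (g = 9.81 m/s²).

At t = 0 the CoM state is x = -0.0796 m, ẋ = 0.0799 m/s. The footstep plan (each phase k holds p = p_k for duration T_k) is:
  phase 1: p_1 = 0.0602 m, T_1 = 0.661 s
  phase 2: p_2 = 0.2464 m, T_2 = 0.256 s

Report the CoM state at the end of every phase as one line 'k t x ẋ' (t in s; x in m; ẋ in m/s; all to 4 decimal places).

1 0.6610 -0.5511 -2.1011
2 0.9170 -1.5132 -5.9195

phase 1: p=0.0602, T=0.661, ωT=2.332206, cosh=5.198862, sinh=5.101781; start (x,ẋ)=(-0.079600, 0.079900) → end (x,ẋ)=(-0.551069, -2.101097)
phase 2: p=0.2464, T=0.256, ωT=0.903245, cosh=1.436425, sinh=1.031172; start (x,ẋ)=(-0.551069, -2.101097) → end (x,ẋ)=(-1.513165, -5.919486)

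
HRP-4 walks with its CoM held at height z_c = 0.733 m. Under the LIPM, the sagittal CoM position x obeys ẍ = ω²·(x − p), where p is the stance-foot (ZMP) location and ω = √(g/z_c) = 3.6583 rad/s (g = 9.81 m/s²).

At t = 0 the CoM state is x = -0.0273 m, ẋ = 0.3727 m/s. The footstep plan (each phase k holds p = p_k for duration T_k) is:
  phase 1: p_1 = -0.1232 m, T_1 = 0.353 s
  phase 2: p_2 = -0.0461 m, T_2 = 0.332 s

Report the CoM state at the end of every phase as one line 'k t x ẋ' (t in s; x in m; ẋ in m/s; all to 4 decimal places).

phase 1: p=-0.1232, T=0.353, ωT=1.291380, cosh=1.956347, sinh=1.681456; start (x,ẋ)=(-0.027300, 0.372700) → end (x,ẋ)=(0.235717, 1.319037)
phase 2: p=-0.0461, T=0.332, ωT=1.214556, cosh=1.832819, sinh=1.535977; start (x,ẋ)=(0.235717, 1.319037) → end (x,ẋ)=(1.024232, 4.001105)

1 0.3530 0.2357 1.3190
2 0.6850 1.0242 4.0011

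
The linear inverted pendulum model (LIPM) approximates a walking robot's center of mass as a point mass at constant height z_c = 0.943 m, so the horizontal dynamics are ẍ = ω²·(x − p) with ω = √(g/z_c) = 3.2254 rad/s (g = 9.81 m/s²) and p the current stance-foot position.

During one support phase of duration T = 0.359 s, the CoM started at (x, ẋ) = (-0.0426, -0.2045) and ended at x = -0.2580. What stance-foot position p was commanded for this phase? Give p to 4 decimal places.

ωT = 3.2254·0.359 = 1.157919; cosh(ωT) = 1.748720, sinh(ωT) = 1.434581
x(T) = p + (x₀−p)·cosh(ωT) + (ẋ₀/ω)·sinh(ωT) ⇒ p·(1 − cosh) = x(T) − x₀·cosh − (ẋ₀/ω)·sinh
numerator   = -0.2580 − (-0.0426)·1.748720 − (-0.2045/3.2254)·1.434581 = -0.092548
denominator = 1 − 1.748720 = -0.748720
p = -0.092548 / -0.748720 = 0.1236

p = 0.1236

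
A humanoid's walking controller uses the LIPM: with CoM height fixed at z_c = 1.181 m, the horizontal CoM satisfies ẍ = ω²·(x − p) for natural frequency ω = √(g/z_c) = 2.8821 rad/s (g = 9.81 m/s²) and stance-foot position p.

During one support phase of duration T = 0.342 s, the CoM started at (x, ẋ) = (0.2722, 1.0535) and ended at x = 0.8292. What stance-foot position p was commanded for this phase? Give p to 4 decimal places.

ωT = 2.8821·0.342 = 0.985678; cosh(ωT) = 1.526407, sinh(ωT) = 1.153221
x(T) = p + (x₀−p)·cosh(ωT) + (ẋ₀/ω)·sinh(ωT) ⇒ p·(1 − cosh) = x(T) − x₀·cosh − (ẋ₀/ω)·sinh
numerator   = 0.8292 − (0.2722)·1.526407 − (1.0535/2.8821)·1.153221 = -0.007827
denominator = 1 − 1.526407 = -0.526407
p = -0.007827 / -0.526407 = 0.0149

p = 0.0149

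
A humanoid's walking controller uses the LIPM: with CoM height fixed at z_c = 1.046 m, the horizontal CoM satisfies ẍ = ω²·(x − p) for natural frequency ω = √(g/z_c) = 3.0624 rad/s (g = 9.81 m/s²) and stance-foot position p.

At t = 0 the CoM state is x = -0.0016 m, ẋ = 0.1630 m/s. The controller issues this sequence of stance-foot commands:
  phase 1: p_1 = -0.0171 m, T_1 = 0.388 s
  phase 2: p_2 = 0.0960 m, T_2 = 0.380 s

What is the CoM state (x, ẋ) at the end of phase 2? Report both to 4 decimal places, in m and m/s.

phase 1: p=-0.0171, T=0.388, ωT=1.188211, cosh=1.792986, sinh=1.488220; start (x,ẋ)=(-0.001600, 0.163000) → end (x,ẋ)=(0.089904, 0.362898)
phase 2: p=0.0960, T=0.380, ωT=1.163712, cosh=1.757060, sinh=1.444736; start (x,ẋ)=(0.089904, 0.362898) → end (x,ẋ)=(0.256491, 0.610662)

x = 0.2565, ẋ = 0.6107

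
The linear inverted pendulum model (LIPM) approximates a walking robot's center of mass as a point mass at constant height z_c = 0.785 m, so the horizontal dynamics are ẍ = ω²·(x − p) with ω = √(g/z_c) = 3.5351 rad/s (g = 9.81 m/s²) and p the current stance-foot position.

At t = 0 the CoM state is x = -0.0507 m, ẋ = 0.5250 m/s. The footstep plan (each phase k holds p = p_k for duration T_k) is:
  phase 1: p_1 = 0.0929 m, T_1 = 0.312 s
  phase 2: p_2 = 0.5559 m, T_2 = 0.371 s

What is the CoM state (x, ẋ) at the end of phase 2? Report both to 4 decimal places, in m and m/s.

phase 1: p=0.0929, T=0.312, ωT=1.102951, cosh=1.672468, sinh=1.340577; start (x,ẋ)=(-0.050700, 0.525000) → end (x,ẋ)=(0.051824, 0.197514)
phase 2: p=0.5559, T=0.371, ωT=1.311522, cosh=1.990614, sinh=1.721205; start (x,ẋ)=(0.051824, 0.197514) → end (x,ẋ)=(-0.351354, -2.673944)

x = -0.3514, ẋ = -2.6739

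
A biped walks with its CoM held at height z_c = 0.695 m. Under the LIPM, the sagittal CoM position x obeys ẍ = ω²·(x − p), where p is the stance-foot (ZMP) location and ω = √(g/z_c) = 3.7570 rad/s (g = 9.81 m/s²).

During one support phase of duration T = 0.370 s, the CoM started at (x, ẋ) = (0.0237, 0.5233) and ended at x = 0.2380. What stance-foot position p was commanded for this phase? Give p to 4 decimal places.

p = 0.0661

ωT = 3.7570·0.370 = 1.390090; cosh(ωT) = 2.132132, sinh(ωT) = 1.883079
x(T) = p + (x₀−p)·cosh(ωT) + (ẋ₀/ω)·sinh(ωT) ⇒ p·(1 − cosh) = x(T) − x₀·cosh − (ẋ₀/ω)·sinh
numerator   = 0.2380 − (0.0237)·2.132132 − (0.5233/3.7570)·1.883079 = -0.074819
denominator = 1 − 2.132132 = -1.132132
p = -0.074819 / -1.132132 = 0.0661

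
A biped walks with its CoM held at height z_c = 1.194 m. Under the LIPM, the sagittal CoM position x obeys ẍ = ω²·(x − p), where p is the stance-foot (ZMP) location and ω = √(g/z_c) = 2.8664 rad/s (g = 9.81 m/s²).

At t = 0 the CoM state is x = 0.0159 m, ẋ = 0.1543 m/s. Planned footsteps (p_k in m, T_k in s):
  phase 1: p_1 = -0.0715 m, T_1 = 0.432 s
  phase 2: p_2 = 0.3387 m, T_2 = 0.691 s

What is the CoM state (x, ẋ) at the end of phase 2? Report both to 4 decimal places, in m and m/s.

phase 1: p=-0.0715, T=0.432, ωT=1.238285, cosh=1.869786, sinh=1.579905; start (x,ẋ)=(0.015900, 0.154300) → end (x,ẋ)=(0.176967, 0.684311)
phase 2: p=0.3387, T=0.691, ωT=1.980682, cosh=3.692831, sinh=3.554856; start (x,ẋ)=(0.176967, 0.684311) → end (x,ẋ)=(0.590116, 0.879040)

x = 0.5901, ẋ = 0.8790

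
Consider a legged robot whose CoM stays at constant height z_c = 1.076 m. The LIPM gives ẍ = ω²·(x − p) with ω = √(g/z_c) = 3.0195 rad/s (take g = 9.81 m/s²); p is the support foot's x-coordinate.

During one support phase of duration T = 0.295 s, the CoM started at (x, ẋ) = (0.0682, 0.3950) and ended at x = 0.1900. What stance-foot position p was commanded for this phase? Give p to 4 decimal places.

p = 0.0936

ωT = 3.0195·0.295 = 0.890752; cosh(ωT) = 1.423655, sinh(ωT) = 1.013308
x(T) = p + (x₀−p)·cosh(ωT) + (ẋ₀/ω)·sinh(ωT) ⇒ p·(1 − cosh) = x(T) − x₀·cosh − (ẋ₀/ω)·sinh
numerator   = 0.1900 − (0.0682)·1.423655 − (0.3950/3.0195)·1.013308 = -0.039651
denominator = 1 − 1.423655 = -0.423655
p = -0.039651 / -0.423655 = 0.0936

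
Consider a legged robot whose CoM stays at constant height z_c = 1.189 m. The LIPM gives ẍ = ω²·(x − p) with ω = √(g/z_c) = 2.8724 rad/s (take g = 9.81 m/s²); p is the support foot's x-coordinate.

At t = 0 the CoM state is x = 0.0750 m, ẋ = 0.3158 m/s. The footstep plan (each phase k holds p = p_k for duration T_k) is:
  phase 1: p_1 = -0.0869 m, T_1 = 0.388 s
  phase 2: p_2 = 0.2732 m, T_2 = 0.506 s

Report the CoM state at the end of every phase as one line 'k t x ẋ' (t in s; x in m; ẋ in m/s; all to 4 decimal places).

1 0.3880 0.3359 1.1655
2 0.8940 1.2351 2.9934

phase 1: p=-0.0869, T=0.388, ωT=1.114491, cosh=1.688050, sinh=1.359967; start (x,ẋ)=(0.075000, 0.315800) → end (x,ẋ)=(0.335914, 1.165527)
phase 2: p=0.2732, T=0.506, ωT=1.453434, cosh=2.255773, sinh=2.022007; start (x,ẋ)=(0.335914, 1.165527) → end (x,ẋ)=(1.235134, 2.993410)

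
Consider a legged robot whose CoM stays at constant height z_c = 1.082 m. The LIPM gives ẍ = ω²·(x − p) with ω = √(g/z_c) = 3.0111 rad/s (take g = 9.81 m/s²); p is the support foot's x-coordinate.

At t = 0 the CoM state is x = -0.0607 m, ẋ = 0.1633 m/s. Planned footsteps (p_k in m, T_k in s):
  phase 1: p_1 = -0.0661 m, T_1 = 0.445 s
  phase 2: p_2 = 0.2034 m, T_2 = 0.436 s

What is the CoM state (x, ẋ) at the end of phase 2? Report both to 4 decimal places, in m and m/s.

phase 1: p=-0.0661, T=0.445, ωT=1.339940, cosh=2.040337, sinh=1.778475; start (x,ẋ)=(-0.060700, 0.163300) → end (x,ẋ)=(0.041369, 0.362105)
phase 2: p=0.2034, T=0.436, ωT=1.312840, cosh=1.992884, sinh=1.723829; start (x,ẋ)=(0.041369, 0.362105) → end (x,ẋ)=(0.087794, -0.119407)

x = 0.0878, ẋ = -0.1194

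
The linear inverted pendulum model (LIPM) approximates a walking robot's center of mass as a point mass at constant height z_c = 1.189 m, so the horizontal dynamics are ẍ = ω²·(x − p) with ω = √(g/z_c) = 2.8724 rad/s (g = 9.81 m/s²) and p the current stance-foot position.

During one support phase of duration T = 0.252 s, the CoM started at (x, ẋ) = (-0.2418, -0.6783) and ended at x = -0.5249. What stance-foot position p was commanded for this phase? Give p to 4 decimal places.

ωT = 2.8724·0.252 = 0.723845; cosh(ωT) = 1.273616, sinh(ωT) = 0.788731
x(T) = p + (x₀−p)·cosh(ωT) + (ẋ₀/ω)·sinh(ωT) ⇒ p·(1 − cosh) = x(T) − x₀·cosh − (ẋ₀/ω)·sinh
numerator   = -0.5249 − (-0.2418)·1.273616 − (-0.6783/2.8724)·0.788731 = -0.030685
denominator = 1 − 1.273616 = -0.273616
p = -0.030685 / -0.273616 = 0.1121

p = 0.1121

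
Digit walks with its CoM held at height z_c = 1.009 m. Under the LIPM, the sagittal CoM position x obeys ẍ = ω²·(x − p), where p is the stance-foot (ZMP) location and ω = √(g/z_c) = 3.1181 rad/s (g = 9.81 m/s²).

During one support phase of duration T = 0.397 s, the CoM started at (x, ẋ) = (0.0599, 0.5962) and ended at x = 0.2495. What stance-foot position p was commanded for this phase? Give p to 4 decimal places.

p = 0.1892

ωT = 3.1181·0.397 = 1.237886; cosh(ωT) = 1.869156, sinh(ωT) = 1.579159
x(T) = p + (x₀−p)·cosh(ωT) + (ẋ₀/ω)·sinh(ωT) ⇒ p·(1 − cosh) = x(T) − x₀·cosh − (ẋ₀/ω)·sinh
numerator   = 0.2495 − (0.0599)·1.869156 − (0.5962/3.1181)·1.579159 = -0.164407
denominator = 1 − 1.869156 = -0.869156
p = -0.164407 / -0.869156 = 0.1892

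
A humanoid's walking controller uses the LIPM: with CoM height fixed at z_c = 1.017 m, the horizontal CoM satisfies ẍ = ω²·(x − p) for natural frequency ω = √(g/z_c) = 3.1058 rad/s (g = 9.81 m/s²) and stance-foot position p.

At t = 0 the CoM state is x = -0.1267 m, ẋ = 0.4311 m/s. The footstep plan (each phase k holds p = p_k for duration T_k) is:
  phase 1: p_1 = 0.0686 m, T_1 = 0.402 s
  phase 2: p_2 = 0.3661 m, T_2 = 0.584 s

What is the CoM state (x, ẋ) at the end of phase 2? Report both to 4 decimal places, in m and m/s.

phase 1: p=0.0686, T=0.402, ωT=1.248532, cosh=1.886074, sinh=1.599148; start (x,ẋ)=(-0.126700, 0.431100) → end (x,ẋ)=(-0.077781, -0.156897)
phase 2: p=0.3661, T=0.584, ωT=1.813787, cosh=3.148334, sinh=2.985299; start (x,ẋ)=(-0.077781, -0.156897) → end (x,ẋ)=(-1.182195, -4.609512)

x = -1.1822, ẋ = -4.6095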